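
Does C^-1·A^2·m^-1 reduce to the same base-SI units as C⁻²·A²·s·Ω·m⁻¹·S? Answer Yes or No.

No

Left side:
  C = s·A.
  So C⁻¹ = s⁻¹·A⁻¹.
  Combining: C⁻¹·A²·m⁻¹ = (s⁻¹·A⁻¹) · A² · m⁻¹ = m⁻¹·s⁻¹·A.
Right side:
  C = s·A.
  So C⁻² = s⁻²·A⁻².
  Ω = kg·m²·s⁻³·A⁻².
  S = kg⁻¹·m⁻²·s³·A².
  Combining: C⁻²·A²·s·Ω·m⁻¹·S = (s⁻²·A⁻²) · A² · s · (kg·m²·s⁻³·A⁻²) · m⁻¹ · (kg⁻¹·m⁻²·s³·A²) = m⁻¹·s⁻¹.
Left is m⁻¹·s⁻¹·A; right is m⁻¹·s⁻¹ — different.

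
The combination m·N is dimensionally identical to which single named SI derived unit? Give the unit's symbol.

N = kg·m/s² = kg·m·s⁻² (force = mass × acceleration).
Combining: m·N = m · (kg·m·s⁻²) = kg·m²·s⁻².
kg·m²·s⁻² is the base-SI form of the joule.

J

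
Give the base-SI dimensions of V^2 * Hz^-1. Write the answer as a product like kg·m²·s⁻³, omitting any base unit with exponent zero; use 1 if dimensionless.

kg²·m⁴·s⁻⁵·A⁻²

V = W/A (potential = power per current),
    = kg·m²·s⁻³·A⁻¹.
So V² = kg²·m⁴·s⁻⁶·A⁻².
Hz = 1/s = s⁻¹ (frequency is cycles per second).
So Hz⁻¹ = s.
Combining: V²·Hz⁻¹ = (kg²·m⁴·s⁻⁶·A⁻²) · s = kg²·m⁴·s⁻⁵·A⁻².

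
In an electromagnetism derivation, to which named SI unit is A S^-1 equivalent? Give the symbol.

V

S = 1/Ω (conductance is reciprocal resistance),
    = kg⁻¹·m⁻²·s³·A².
So S⁻¹ = kg·m²·s⁻³·A⁻².
Combining: A·S⁻¹ = A · (kg·m²·s⁻³·A⁻²) = kg·m²·s⁻³·A⁻¹.
kg·m²·s⁻³·A⁻¹ is the base-SI form of the volt.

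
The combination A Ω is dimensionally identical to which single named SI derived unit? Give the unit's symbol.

Ω = V/A (resistance = voltage per current),
    = kg·m²·s⁻³·A⁻².
Combining: A·Ω = A · (kg·m²·s⁻³·A⁻²) = kg·m²·s⁻³·A⁻¹.
kg·m²·s⁻³·A⁻¹ is the base-SI form of the volt.

V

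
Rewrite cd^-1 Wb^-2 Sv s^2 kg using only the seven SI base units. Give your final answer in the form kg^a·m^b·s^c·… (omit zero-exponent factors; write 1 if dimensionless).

Wb = V·s (flux: a volt is a weber per second),
    = kg·m²·s⁻²·A⁻¹.
So Wb⁻² = kg⁻²·m⁻⁴·s⁴·A².
Sv = J/kg (equivalent dose = energy per mass),
    = m²·s⁻².
Combining: cd⁻¹·Wb⁻²·Sv·s²·kg = cd⁻¹ · (kg⁻²·m⁻⁴·s⁴·A²) · (m²·s⁻²) · s² · kg = kg⁻¹·m⁻²·s⁴·A²·cd⁻¹.

kg⁻¹·m⁻²·s⁴·A²·cd⁻¹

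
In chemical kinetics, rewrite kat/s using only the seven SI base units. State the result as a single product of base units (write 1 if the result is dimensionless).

kat = s⁻¹·mol.
Combining: kat·s⁻¹ = (s⁻¹·mol) · s⁻¹ = s⁻²·mol.

s⁻²·mol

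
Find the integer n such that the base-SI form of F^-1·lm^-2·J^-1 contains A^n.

F = kg⁻¹·m⁻²·s⁴·A².
So F⁻¹ = kg·m²·s⁻⁴·A⁻².
lm = cd.
So lm⁻² = cd⁻².
J = kg·m²·s⁻².
So J⁻¹ = kg⁻¹·m⁻²·s².
Combining: F⁻¹·lm⁻²·J⁻¹ = (kg·m²·s⁻⁴·A⁻²) · cd⁻² · (kg⁻¹·m⁻²·s²) = s⁻²·A⁻²·cd⁻².
The exponent of A is -2.

-2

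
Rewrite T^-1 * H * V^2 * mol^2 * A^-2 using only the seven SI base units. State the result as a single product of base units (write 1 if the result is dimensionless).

T = Wb/m² (flux density = flux per area),
    = kg·s⁻²·A⁻¹.
So T⁻¹ = kg⁻¹·s²·A.
H = Wb/A (inductance = flux per current),
    = kg·m²·s⁻²·A⁻².
V = W/A (potential = power per current),
    = kg·m²·s⁻³·A⁻¹.
So V² = kg²·m⁴·s⁻⁶·A⁻².
Combining: T⁻¹·H·V²·mol²·A⁻² = (kg⁻¹·s²·A) · (kg·m²·s⁻²·A⁻²) · (kg²·m⁴·s⁻⁶·A⁻²) · mol² · A⁻² = kg²·m⁶·s⁻⁶·A⁻⁵·mol².

kg²·m⁶·s⁻⁶·A⁻⁵·mol²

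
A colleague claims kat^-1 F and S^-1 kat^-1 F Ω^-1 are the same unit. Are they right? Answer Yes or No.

Left side:
  kat = s⁻¹·mol.
  So kat⁻¹ = s·mol⁻¹.
  F = kg⁻¹·m⁻²·s⁴·A².
  Combining: kat⁻¹·F = (s·mol⁻¹) · (kg⁻¹·m⁻²·s⁴·A²) = kg⁻¹·m⁻²·s⁵·A²·mol⁻¹.
Right side:
  S = 1/Ω (conductance is reciprocal resistance),
      = kg⁻¹·m⁻²·s³·A².
  So S⁻¹ = kg·m²·s⁻³·A⁻².
  kat = mol/s = s⁻¹·mol (catalytic activity).
  So kat⁻¹ = s·mol⁻¹.
  F = C/V (capacitance = charge per voltage),
      = A·s/(kg·m²·s⁻³·A⁻¹) (substituting C and V),
      = kg⁻¹·m⁻²·s⁴·A².
  Ω = V/A (resistance = voltage per current),
      = kg·m²·s⁻³·A⁻².
  So Ω⁻¹ = kg⁻¹·m⁻²·s³·A².
  Combining: S⁻¹·kat⁻¹·F·Ω⁻¹ = (kg·m²·s⁻³·A⁻²) · (s·mol⁻¹) · (kg⁻¹·m⁻²·s⁴·A²) · (kg⁻¹·m⁻²·s³·A²) = kg⁻¹·m⁻²·s⁵·A²·mol⁻¹.
Both reduce to kg⁻¹·m⁻²·s⁵·A²·mol⁻¹.

Yes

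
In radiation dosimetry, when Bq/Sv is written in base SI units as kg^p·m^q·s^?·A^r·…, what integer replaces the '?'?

Sv = m²·s⁻².
So Sv⁻¹ = m⁻²·s².
Bq = s⁻¹.
Combining: Sv⁻¹·Bq = (m⁻²·s²) · s⁻¹ = m⁻²·s.
The exponent of s is 1.

1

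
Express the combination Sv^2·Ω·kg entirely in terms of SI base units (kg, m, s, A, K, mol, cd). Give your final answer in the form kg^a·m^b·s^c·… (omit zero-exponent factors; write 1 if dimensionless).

kg²·m⁶·s⁻⁷·A⁻²

Sv = m²·s⁻².
So Sv² = m⁴·s⁻⁴.
Ω = kg·m²·s⁻³·A⁻².
Combining: Sv²·Ω·kg = (m⁴·s⁻⁴) · (kg·m²·s⁻³·A⁻²) · kg = kg²·m⁶·s⁻⁷·A⁻².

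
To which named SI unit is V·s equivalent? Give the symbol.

Wb

V = W/A (potential = power per current),
    = kg·m²·s⁻³·A⁻¹.
Combining: V·s = (kg·m²·s⁻³·A⁻¹) · s = kg·m²·s⁻²·A⁻¹.
kg·m²·s⁻²·A⁻¹ is the base-SI form of the weber.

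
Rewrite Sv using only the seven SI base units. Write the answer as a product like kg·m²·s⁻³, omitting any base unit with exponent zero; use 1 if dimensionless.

m²·s⁻²

Sv = J/kg (equivalent dose = energy per mass),
    = m²·s⁻².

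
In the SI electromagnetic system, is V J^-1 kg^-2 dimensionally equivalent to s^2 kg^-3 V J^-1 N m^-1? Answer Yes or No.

Left side:
  V = kg·m²·s⁻³·A⁻¹.
  J = kg·m²·s⁻².
  So J⁻¹ = kg⁻¹·m⁻²·s².
  Combining: V·J⁻¹·kg⁻² = (kg·m²·s⁻³·A⁻¹) · (kg⁻¹·m⁻²·s²) · kg⁻² = kg⁻²·s⁻¹·A⁻¹.
Right side:
  V = W/A (potential = power per current),
      = kg·m²·s⁻³·A⁻¹.
  J = N·m (work = force × distance),
      = kg·m²·s⁻².
  So J⁻¹ = kg⁻¹·m⁻²·s².
  N = kg·m/s² = kg·m·s⁻² (force = mass × acceleration).
  Combining: s²·kg⁻³·V·J⁻¹·N·m⁻¹ = s² · kg⁻³ · (kg·m²·s⁻³·A⁻¹) · (kg⁻¹·m⁻²·s²) · (kg·m·s⁻²) · m⁻¹ = kg⁻²·s⁻¹·A⁻¹.
Both reduce to kg⁻²·s⁻¹·A⁻¹.

Yes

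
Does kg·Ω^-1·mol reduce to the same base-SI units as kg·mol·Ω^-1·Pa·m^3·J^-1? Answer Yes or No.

Yes

Left side:
  Ω = kg·m²·s⁻³·A⁻².
  So Ω⁻¹ = kg⁻¹·m⁻²·s³·A².
  Combining: kg·Ω⁻¹·mol = kg · (kg⁻¹·m⁻²·s³·A²) · mol = m⁻²·s³·A²·mol.
Right side:
  Ω = V/A (resistance = voltage per current),
      = kg·m²·s⁻³·A⁻².
  So Ω⁻¹ = kg⁻¹·m⁻²·s³·A².
  Pa = N/m² (pressure = force per area),
      = kg·m⁻¹·s⁻².
  J = N·m (work = force × distance),
      = kg·m²·s⁻².
  So J⁻¹ = kg⁻¹·m⁻²·s².
  Combining: kg·mol·Ω⁻¹·Pa·m³·J⁻¹ = kg · mol · (kg⁻¹·m⁻²·s³·A²) · (kg·m⁻¹·s⁻²) · m³ · (kg⁻¹·m⁻²·s²) = m⁻²·s³·A²·mol.
Both reduce to m⁻²·s³·A²·mol.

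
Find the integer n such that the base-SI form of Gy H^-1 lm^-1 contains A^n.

2

Gy = m²·s⁻².
H = kg·m²·s⁻²·A⁻².
So H⁻¹ = kg⁻¹·m⁻²·s²·A².
lm = cd.
So lm⁻¹ = cd⁻¹.
Combining: Gy·H⁻¹·lm⁻¹ = (m²·s⁻²) · (kg⁻¹·m⁻²·s²·A²) · cd⁻¹ = kg⁻¹·A²·cd⁻¹.
The exponent of A is 2.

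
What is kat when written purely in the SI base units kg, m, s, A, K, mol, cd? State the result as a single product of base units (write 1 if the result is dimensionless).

kat = mol/s = s⁻¹·mol (catalytic activity).

s⁻¹·mol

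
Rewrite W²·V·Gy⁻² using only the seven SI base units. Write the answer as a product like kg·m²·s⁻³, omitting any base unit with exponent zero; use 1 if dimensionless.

W = kg·m²·s⁻³.
So W² = kg²·m⁴·s⁻⁶.
V = kg·m²·s⁻³·A⁻¹.
Gy = m²·s⁻².
So Gy⁻² = m⁻⁴·s⁴.
Combining: W²·V·Gy⁻² = (kg²·m⁴·s⁻⁶) · (kg·m²·s⁻³·A⁻¹) · (m⁻⁴·s⁴) = kg³·m²·s⁻⁵·A⁻¹.

kg³·m²·s⁻⁵·A⁻¹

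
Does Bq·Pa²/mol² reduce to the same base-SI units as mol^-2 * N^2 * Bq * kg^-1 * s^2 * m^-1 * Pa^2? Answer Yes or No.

No

Left side:
  Bq = s⁻¹.
  Pa = kg·m⁻¹·s⁻².
  So Pa² = kg²·m⁻²·s⁻⁴.
  Combining: Bq·Pa²·mol⁻² = s⁻¹ · (kg²·m⁻²·s⁻⁴) · mol⁻² = kg²·m⁻²·s⁻⁵·mol⁻².
Right side:
  N = kg·m/s² = kg·m·s⁻² (force = mass × acceleration).
  So N² = kg²·m²·s⁻⁴.
  Bq = 1/s = s⁻¹ (activity is decays per second).
  Pa = N/m² (pressure = force per area),
      = kg·m⁻¹·s⁻².
  So Pa² = kg²·m⁻²·s⁻⁴.
  Combining: mol⁻²·N²·Bq·kg⁻¹·s²·m⁻¹·Pa² = mol⁻² · (kg²·m²·s⁻⁴) · s⁻¹ · kg⁻¹ · s² · m⁻¹ · (kg²·m⁻²·s⁻⁴) = kg³·m⁻¹·s⁻⁷·mol⁻².
Left is kg²·m⁻²·s⁻⁵·mol⁻²; right is kg³·m⁻¹·s⁻⁷·mol⁻² — different.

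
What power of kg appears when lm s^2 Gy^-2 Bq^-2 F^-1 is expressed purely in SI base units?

lm = cd·sr = cd (luminous flux; sr is dimensionless).
Gy = J/kg (absorbed dose = energy per mass),
    = m²·s⁻².
So Gy⁻² = m⁻⁴·s⁴.
Bq = 1/s = s⁻¹ (activity is decays per second).
So Bq⁻² = s².
F = C/V (capacitance = charge per voltage),
    = A·s/(kg·m²·s⁻³·A⁻¹) (substituting C and V),
    = kg⁻¹·m⁻²·s⁴·A².
So F⁻¹ = kg·m²·s⁻⁴·A⁻².
Combining: lm·s²·Gy⁻²·Bq⁻²·F⁻¹ = cd · s² · (m⁻⁴·s⁴) · s² · (kg·m²·s⁻⁴·A⁻²) = kg·m⁻²·s⁴·A⁻²·cd.
The exponent of kg is 1.

1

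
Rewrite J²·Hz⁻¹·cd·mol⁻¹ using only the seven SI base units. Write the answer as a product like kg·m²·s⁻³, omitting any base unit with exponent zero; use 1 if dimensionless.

kg²·m⁴·s⁻³·mol⁻¹·cd

J = N·m (work = force × distance),
    = kg·m²·s⁻².
So J² = kg²·m⁴·s⁻⁴.
Hz = 1/s = s⁻¹ (frequency is cycles per second).
So Hz⁻¹ = s.
Combining: J²·Hz⁻¹·cd·mol⁻¹ = (kg²·m⁴·s⁻⁴) · s · cd · mol⁻¹ = kg²·m⁴·s⁻³·mol⁻¹·cd.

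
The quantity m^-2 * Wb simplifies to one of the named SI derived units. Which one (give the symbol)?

T

Wb = V·s (flux: a volt is a weber per second),
    = kg·m²·s⁻²·A⁻¹.
Combining: m⁻²·Wb = m⁻² · (kg·m²·s⁻²·A⁻¹) = kg·s⁻²·A⁻¹.
kg·s⁻²·A⁻¹ is the base-SI form of the tesla.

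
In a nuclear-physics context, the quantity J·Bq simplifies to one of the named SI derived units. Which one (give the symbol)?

J = N·m (work = force × distance),
    = kg·m²·s⁻².
Bq = 1/s = s⁻¹ (activity is decays per second).
Combining: J·Bq = (kg·m²·s⁻²) · s⁻¹ = kg·m²·s⁻³.
kg·m²·s⁻³ is the base-SI form of the watt.

W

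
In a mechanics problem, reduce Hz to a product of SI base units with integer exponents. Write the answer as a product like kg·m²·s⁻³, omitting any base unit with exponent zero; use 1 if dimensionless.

Hz = 1/s = s⁻¹ (frequency is cycles per second).

s⁻¹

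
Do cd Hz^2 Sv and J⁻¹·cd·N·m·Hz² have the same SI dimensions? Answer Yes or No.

No

Left side:
  Hz = 1/s = s⁻¹ (frequency is cycles per second).
  So Hz² = s⁻².
  Sv = J/kg (equivalent dose = energy per mass),
      = m²·s⁻².
  Combining: cd·Hz²·Sv = cd · s⁻² · (m²·s⁻²) = m²·s⁻⁴·cd.
Right side:
  J = kg·m²·s⁻².
  So J⁻¹ = kg⁻¹·m⁻²·s².
  N = kg·m·s⁻².
  Hz = s⁻¹.
  So Hz² = s⁻².
  Combining: J⁻¹·cd·N·m·Hz² = (kg⁻¹·m⁻²·s²) · cd · (kg·m·s⁻²) · m · s⁻² = s⁻²·cd.
Left is m²·s⁻⁴·cd; right is s⁻²·cd — different.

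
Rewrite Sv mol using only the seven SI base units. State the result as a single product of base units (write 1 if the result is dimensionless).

Sv = m²·s⁻².
Combining: Sv·mol = (m²·s⁻²) · mol = m²·s⁻²·mol.

m²·s⁻²·mol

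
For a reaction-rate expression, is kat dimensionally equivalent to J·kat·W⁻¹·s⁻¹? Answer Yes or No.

Yes

Left side:
  kat = mol/s = s⁻¹·mol (catalytic activity).
Right side:
  J = N·m (work = force × distance),
      = kg·m²·s⁻².
  kat = mol/s = s⁻¹·mol (catalytic activity).
  W = J/s (power = energy per time),
      = kg·m²·s⁻³.
  So W⁻¹ = kg⁻¹·m⁻²·s³.
  Combining: J·kat·W⁻¹·s⁻¹ = (kg·m²·s⁻²) · (s⁻¹·mol) · (kg⁻¹·m⁻²·s³) · s⁻¹ = s⁻¹·mol.
Both reduce to s⁻¹·mol.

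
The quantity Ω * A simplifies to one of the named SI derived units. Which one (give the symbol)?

V

Ω = kg·m²·s⁻³·A⁻².
Combining: Ω·A = (kg·m²·s⁻³·A⁻²) · A = kg·m²·s⁻³·A⁻¹.
kg·m²·s⁻³·A⁻¹ is the base-SI form of the volt.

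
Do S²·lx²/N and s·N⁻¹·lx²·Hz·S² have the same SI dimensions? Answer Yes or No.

Left side:
  S = 1/Ω (conductance is reciprocal resistance),
      = kg⁻¹·m⁻²·s³·A².
  So S² = kg⁻²·m⁻⁴·s⁶·A⁴.
  N = kg·m/s² = kg·m·s⁻² (force = mass × acceleration).
  So N⁻¹ = kg⁻¹·m⁻¹·s².
  lx = lm/m² (illuminance = luminous flux per area),
      = m⁻²·cd.
  So lx² = m⁻⁴·cd².
  Combining: S²·N⁻¹·lx² = (kg⁻²·m⁻⁴·s⁶·A⁴) · (kg⁻¹·m⁻¹·s²) · (m⁻⁴·cd²) = kg⁻³·m⁻⁹·s⁸·A⁴·cd².
Right side:
  N = kg·m/s² = kg·m·s⁻² (force = mass × acceleration).
  So N⁻¹ = kg⁻¹·m⁻¹·s².
  lx = lm/m² (illuminance = luminous flux per area),
      = m⁻²·cd.
  So lx² = m⁻⁴·cd².
  Hz = 1/s = s⁻¹ (frequency is cycles per second).
  S = 1/Ω (conductance is reciprocal resistance),
      = kg⁻¹·m⁻²·s³·A².
  So S² = kg⁻²·m⁻⁴·s⁶·A⁴.
  Combining: s·N⁻¹·lx²·Hz·S² = s · (kg⁻¹·m⁻¹·s²) · (m⁻⁴·cd²) · s⁻¹ · (kg⁻²·m⁻⁴·s⁶·A⁴) = kg⁻³·m⁻⁹·s⁸·A⁴·cd².
Both reduce to kg⁻³·m⁻⁹·s⁸·A⁴·cd².

Yes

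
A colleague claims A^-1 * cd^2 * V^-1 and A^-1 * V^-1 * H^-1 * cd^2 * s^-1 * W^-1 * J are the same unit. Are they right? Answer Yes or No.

No

Left side:
  V = W/A (potential = power per current),
      = kg·m²·s⁻³·A⁻¹.
  So V⁻¹ = kg⁻¹·m⁻²·s³·A.
  Combining: A⁻¹·cd²·V⁻¹ = A⁻¹ · cd² · (kg⁻¹·m⁻²·s³·A) = kg⁻¹·m⁻²·s³·cd².
Right side:
  V = kg·m²·s⁻³·A⁻¹.
  So V⁻¹ = kg⁻¹·m⁻²·s³·A.
  H = kg·m²·s⁻²·A⁻².
  So H⁻¹ = kg⁻¹·m⁻²·s²·A².
  W = kg·m²·s⁻³.
  So W⁻¹ = kg⁻¹·m⁻²·s³.
  J = kg·m²·s⁻².
  Combining: A⁻¹·V⁻¹·H⁻¹·cd²·s⁻¹·W⁻¹·J = A⁻¹ · (kg⁻¹·m⁻²·s³·A) · (kg⁻¹·m⁻²·s²·A²) · cd² · s⁻¹ · (kg⁻¹·m⁻²·s³) · (kg·m²·s⁻²) = kg⁻²·m⁻⁴·s⁵·A²·cd².
Left is kg⁻¹·m⁻²·s³·cd²; right is kg⁻²·m⁻⁴·s⁵·A²·cd² — different.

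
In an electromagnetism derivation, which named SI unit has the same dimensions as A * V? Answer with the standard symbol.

V = kg·m²·s⁻³·A⁻¹.
Combining: A·V = A · (kg·m²·s⁻³·A⁻¹) = kg·m²·s⁻³.
kg·m²·s⁻³ is the base-SI form of the watt.

W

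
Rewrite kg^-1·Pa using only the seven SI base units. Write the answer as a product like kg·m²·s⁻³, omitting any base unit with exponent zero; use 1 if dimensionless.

m⁻¹·s⁻²

Pa = N/m² (pressure = force per area),
    = kg·m⁻¹·s⁻².
Combining: kg⁻¹·Pa = kg⁻¹ · (kg·m⁻¹·s⁻²) = m⁻¹·s⁻².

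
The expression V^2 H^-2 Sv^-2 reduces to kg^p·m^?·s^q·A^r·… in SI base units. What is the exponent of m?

-4

V = W/A (potential = power per current),
    = kg·m²·s⁻³·A⁻¹.
So V² = kg²·m⁴·s⁻⁶·A⁻².
H = Wb/A (inductance = flux per current),
    = kg·m²·s⁻²·A⁻².
So H⁻² = kg⁻²·m⁻⁴·s⁴·A⁴.
Sv = J/kg (equivalent dose = energy per mass),
    = m²·s⁻².
So Sv⁻² = m⁻⁴·s⁴.
Combining: V²·H⁻²·Sv⁻² = (kg²·m⁴·s⁻⁶·A⁻²) · (kg⁻²·m⁻⁴·s⁴·A⁴) · (m⁻⁴·s⁴) = m⁻⁴·s²·A².
The exponent of m is -4.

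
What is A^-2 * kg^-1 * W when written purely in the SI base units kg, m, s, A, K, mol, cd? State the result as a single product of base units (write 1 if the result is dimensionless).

m²·s⁻³·A⁻²

W = kg·m²·s⁻³.
Combining: A⁻²·kg⁻¹·W = A⁻² · kg⁻¹ · (kg·m²·s⁻³) = m²·s⁻³·A⁻².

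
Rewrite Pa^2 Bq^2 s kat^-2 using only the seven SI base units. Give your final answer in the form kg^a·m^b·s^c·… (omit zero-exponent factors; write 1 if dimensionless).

kg²·m⁻²·s⁻³·mol⁻²

Pa = N/m² (pressure = force per area),
    = kg·m⁻¹·s⁻².
So Pa² = kg²·m⁻²·s⁻⁴.
Bq = 1/s = s⁻¹ (activity is decays per second).
So Bq² = s⁻².
kat = mol/s = s⁻¹·mol (catalytic activity).
So kat⁻² = s²·mol⁻².
Combining: Pa²·Bq²·s·kat⁻² = (kg²·m⁻²·s⁻⁴) · s⁻² · s · (s²·mol⁻²) = kg²·m⁻²·s⁻³·mol⁻².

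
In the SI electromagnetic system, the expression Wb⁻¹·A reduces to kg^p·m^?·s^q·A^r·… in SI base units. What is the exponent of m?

Wb = V·s (flux: a volt is a weber per second),
    = kg·m²·s⁻²·A⁻¹.
So Wb⁻¹ = kg⁻¹·m⁻²·s²·A.
Combining: Wb⁻¹·A = (kg⁻¹·m⁻²·s²·A) · A = kg⁻¹·m⁻²·s²·A².
The exponent of m is -2.

-2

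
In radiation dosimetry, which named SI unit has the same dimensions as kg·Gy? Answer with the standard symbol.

Gy = J/kg (absorbed dose = energy per mass),
    = m²·s⁻².
Combining: kg·Gy = kg · (m²·s⁻²) = kg·m²·s⁻².
kg·m²·s⁻² is the base-SI form of the joule.

J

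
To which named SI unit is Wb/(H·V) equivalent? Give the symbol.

H = kg·m²·s⁻²·A⁻².
So H⁻¹ = kg⁻¹·m⁻²·s²·A².
V = kg·m²·s⁻³·A⁻¹.
So V⁻¹ = kg⁻¹·m⁻²·s³·A.
Wb = kg·m²·s⁻²·A⁻¹.
Combining: H⁻¹·V⁻¹·Wb = (kg⁻¹·m⁻²·s²·A²) · (kg⁻¹·m⁻²·s³·A) · (kg·m²·s⁻²·A⁻¹) = kg⁻¹·m⁻²·s³·A².
kg⁻¹·m⁻²·s³·A² is the base-SI form of the siemens.

S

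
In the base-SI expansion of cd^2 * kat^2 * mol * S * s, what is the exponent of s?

2

kat = mol/s = s⁻¹·mol (catalytic activity).
So kat² = s⁻²·mol².
S = 1/Ω (conductance is reciprocal resistance),
    = kg⁻¹·m⁻²·s³·A².
Combining: cd²·kat²·mol·S·s = cd² · (s⁻²·mol²) · mol · (kg⁻¹·m⁻²·s³·A²) · s = kg⁻¹·m⁻²·s²·A²·mol³·cd².
The exponent of s is 2.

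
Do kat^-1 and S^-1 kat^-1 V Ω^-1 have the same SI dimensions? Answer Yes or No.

Left side:
  kat = s⁻¹·mol.
  So kat⁻¹ = s·mol⁻¹.
Right side:
  S = 1/Ω (conductance is reciprocal resistance),
      = kg⁻¹·m⁻²·s³·A².
  So S⁻¹ = kg·m²·s⁻³·A⁻².
  kat = mol/s = s⁻¹·mol (catalytic activity).
  So kat⁻¹ = s·mol⁻¹.
  V = W/A (potential = power per current),
      = kg·m²·s⁻³·A⁻¹.
  Ω = V/A (resistance = voltage per current),
      = kg·m²·s⁻³·A⁻².
  So Ω⁻¹ = kg⁻¹·m⁻²·s³·A².
  Combining: S⁻¹·kat⁻¹·V·Ω⁻¹ = (kg·m²·s⁻³·A⁻²) · (s·mol⁻¹) · (kg·m²·s⁻³·A⁻¹) · (kg⁻¹·m⁻²·s³·A²) = kg·m²·s⁻²·A⁻¹·mol⁻¹.
Left is s·mol⁻¹; right is kg·m²·s⁻²·A⁻¹·mol⁻¹ — different.

No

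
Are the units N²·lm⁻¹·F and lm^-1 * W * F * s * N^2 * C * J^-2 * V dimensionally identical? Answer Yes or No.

Yes

Left side:
  N = kg·m·s⁻².
  So N² = kg²·m²·s⁻⁴.
  lm = cd.
  So lm⁻¹ = cd⁻¹.
  F = kg⁻¹·m⁻²·s⁴·A².
  Combining: N²·lm⁻¹·F = (kg²·m²·s⁻⁴) · cd⁻¹ · (kg⁻¹·m⁻²·s⁴·A²) = kg·A²·cd⁻¹.
Right side:
  lm = cd·sr = cd (luminous flux; sr is dimensionless).
  So lm⁻¹ = cd⁻¹.
  W = J/s (power = energy per time),
      = kg·m²·s⁻³.
  F = C/V (capacitance = charge per voltage),
      = A·s/(kg·m²·s⁻³·A⁻¹) (substituting C and V),
      = kg⁻¹·m⁻²·s⁴·A².
  N = kg·m/s² = kg·m·s⁻² (force = mass × acceleration).
  So N² = kg²·m²·s⁻⁴.
  C = A·s = s·A (charge = current × time).
  J = N·m (work = force × distance),
      = kg·m²·s⁻².
  So J⁻² = kg⁻²·m⁻⁴·s⁴.
  V = W/A (potential = power per current),
      = kg·m²·s⁻³·A⁻¹.
  Combining: lm⁻¹·W·F·s·N²·C·J⁻²·V = cd⁻¹ · (kg·m²·s⁻³) · (kg⁻¹·m⁻²·s⁴·A²) · s · (kg²·m²·s⁻⁴) · (s·A) · (kg⁻²·m⁻⁴·s⁴) · (kg·m²·s⁻³·A⁻¹) = kg·A²·cd⁻¹.
Both reduce to kg·A²·cd⁻¹.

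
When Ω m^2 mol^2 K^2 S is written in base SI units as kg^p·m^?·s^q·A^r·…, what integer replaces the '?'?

2

Ω = V/A (resistance = voltage per current),
    = kg·m²·s⁻³·A⁻².
S = 1/Ω (conductance is reciprocal resistance),
    = kg⁻¹·m⁻²·s³·A².
Combining: Ω·m²·mol²·K²·S = (kg·m²·s⁻³·A⁻²) · m² · mol² · K² · (kg⁻¹·m⁻²·s³·A²) = m²·K²·mol².
The exponent of m is 2.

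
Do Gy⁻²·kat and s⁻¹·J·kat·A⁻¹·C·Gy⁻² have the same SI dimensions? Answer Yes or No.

Left side:
  Gy = J/kg (absorbed dose = energy per mass),
      = m²·s⁻².
  So Gy⁻² = m⁻⁴·s⁴.
  kat = mol/s = s⁻¹·mol (catalytic activity).
  Combining: Gy⁻²·kat = (m⁻⁴·s⁴) · (s⁻¹·mol) = m⁻⁴·s³·mol.
Right side:
  J = N·m (work = force × distance),
      = kg·m²·s⁻².
  kat = mol/s = s⁻¹·mol (catalytic activity).
  C = A·s = s·A (charge = current × time).
  Gy = J/kg (absorbed dose = energy per mass),
      = m²·s⁻².
  So Gy⁻² = m⁻⁴·s⁴.
  Combining: s⁻¹·J·kat·A⁻¹·C·Gy⁻² = s⁻¹ · (kg·m²·s⁻²) · (s⁻¹·mol) · A⁻¹ · (s·A) · (m⁻⁴·s⁴) = kg·m⁻²·s·mol.
Left is m⁻⁴·s³·mol; right is kg·m⁻²·s·mol — different.

No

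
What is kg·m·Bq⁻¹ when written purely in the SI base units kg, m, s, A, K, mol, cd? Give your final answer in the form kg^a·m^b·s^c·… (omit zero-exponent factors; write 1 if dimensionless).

Bq = 1/s = s⁻¹ (activity is decays per second).
So Bq⁻¹ = s.
Combining: kg·m·Bq⁻¹ = kg · m · s = kg·m·s.

kg·m·s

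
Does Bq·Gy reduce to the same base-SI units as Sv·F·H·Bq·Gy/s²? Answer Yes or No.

Left side:
  Bq = 1/s = s⁻¹ (activity is decays per second).
  Gy = J/kg (absorbed dose = energy per mass),
      = m²·s⁻².
  Combining: Bq·Gy = s⁻¹ · (m²·s⁻²) = m²·s⁻³.
Right side:
  Sv = J/kg (equivalent dose = energy per mass),
      = m²·s⁻².
  F = C/V (capacitance = charge per voltage),
      = A·s/(kg·m²·s⁻³·A⁻¹) (substituting C and V),
      = kg⁻¹·m⁻²·s⁴·A².
  H = Wb/A (inductance = flux per current),
      = kg·m²·s⁻²·A⁻².
  Bq = 1/s = s⁻¹ (activity is decays per second).
  Gy = J/kg (absorbed dose = energy per mass),
      = m²·s⁻².
  Combining: Sv·F·H·s⁻²·Bq·Gy = (m²·s⁻²) · (kg⁻¹·m⁻²·s⁴·A²) · (kg·m²·s⁻²·A⁻²) · s⁻² · s⁻¹ · (m²·s⁻²) = m⁴·s⁻⁵.
Left is m²·s⁻³; right is m⁴·s⁻⁵ — different.

No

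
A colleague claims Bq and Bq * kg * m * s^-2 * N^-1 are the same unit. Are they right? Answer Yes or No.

Yes

Left side:
  Bq = 1/s = s⁻¹ (activity is decays per second).
Right side:
  Bq = 1/s = s⁻¹ (activity is decays per second).
  N = kg·m/s² = kg·m·s⁻² (force = mass × acceleration).
  So N⁻¹ = kg⁻¹·m⁻¹·s².
  Combining: Bq·kg·m·s⁻²·N⁻¹ = s⁻¹ · kg · m · s⁻² · (kg⁻¹·m⁻¹·s²) = s⁻¹.
Both reduce to s⁻¹.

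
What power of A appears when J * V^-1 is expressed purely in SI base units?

1

J = kg·m²·s⁻².
V = kg·m²·s⁻³·A⁻¹.
So V⁻¹ = kg⁻¹·m⁻²·s³·A.
Combining: J·V⁻¹ = (kg·m²·s⁻²) · (kg⁻¹·m⁻²·s³·A) = s·A.
The exponent of A is 1.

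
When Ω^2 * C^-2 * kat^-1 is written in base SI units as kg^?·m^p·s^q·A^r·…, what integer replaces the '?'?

2

Ω = kg·m²·s⁻³·A⁻².
So Ω² = kg²·m⁴·s⁻⁶·A⁻⁴.
C = s·A.
So C⁻² = s⁻²·A⁻².
kat = s⁻¹·mol.
So kat⁻¹ = s·mol⁻¹.
Combining: Ω²·C⁻²·kat⁻¹ = (kg²·m⁴·s⁻⁶·A⁻⁴) · (s⁻²·A⁻²) · (s·mol⁻¹) = kg²·m⁴·s⁻⁷·A⁻⁶·mol⁻¹.
The exponent of kg is 2.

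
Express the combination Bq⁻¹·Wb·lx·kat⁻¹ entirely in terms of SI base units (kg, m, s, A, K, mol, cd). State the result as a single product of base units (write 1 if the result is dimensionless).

kg·A⁻¹·mol⁻¹·cd

Bq = s⁻¹.
So Bq⁻¹ = s.
Wb = kg·m²·s⁻²·A⁻¹.
lx = m⁻²·cd.
kat = s⁻¹·mol.
So kat⁻¹ = s·mol⁻¹.
Combining: Bq⁻¹·Wb·lx·kat⁻¹ = s · (kg·m²·s⁻²·A⁻¹) · (m⁻²·cd) · (s·mol⁻¹) = kg·A⁻¹·mol⁻¹·cd.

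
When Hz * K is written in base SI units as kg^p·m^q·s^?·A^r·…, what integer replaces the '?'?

Hz = 1/s = s⁻¹ (frequency is cycles per second).
Combining: Hz·K = s⁻¹ · K = s⁻¹·K.
The exponent of s is -1.

-1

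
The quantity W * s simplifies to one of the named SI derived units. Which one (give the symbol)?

J

W = J/s (power = energy per time),
    = kg·m²·s⁻³.
Combining: W·s = (kg·m²·s⁻³) · s = kg·m²·s⁻².
kg·m²·s⁻² is the base-SI form of the joule.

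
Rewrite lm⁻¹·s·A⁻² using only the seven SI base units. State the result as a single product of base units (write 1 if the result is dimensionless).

lm = cd·sr = cd (luminous flux; sr is dimensionless).
So lm⁻¹ = cd⁻¹.
Combining: lm⁻¹·s·A⁻² = cd⁻¹ · s · A⁻² = s·A⁻²·cd⁻¹.

s·A⁻²·cd⁻¹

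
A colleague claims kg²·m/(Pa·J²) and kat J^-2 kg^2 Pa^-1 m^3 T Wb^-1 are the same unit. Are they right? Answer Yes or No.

No

Left side:
  Pa = N/m² (pressure = force per area),
      = kg·m⁻¹·s⁻².
  So Pa⁻¹ = kg⁻¹·m·s².
  J = N·m (work = force × distance),
      = kg·m²·s⁻².
  So J⁻² = kg⁻²·m⁻⁴·s⁴.
  Combining: Pa⁻¹·kg²·J⁻²·m = (kg⁻¹·m·s²) · kg² · (kg⁻²·m⁻⁴·s⁴) · m = kg⁻¹·m⁻²·s⁶.
Right side:
  kat = s⁻¹·mol.
  J = kg·m²·s⁻².
  So J⁻² = kg⁻²·m⁻⁴·s⁴.
  Pa = kg·m⁻¹·s⁻².
  So Pa⁻¹ = kg⁻¹·m·s².
  T = kg·s⁻²·A⁻¹.
  Wb = kg·m²·s⁻²·A⁻¹.
  So Wb⁻¹ = kg⁻¹·m⁻²·s²·A.
  Combining: kat·J⁻²·kg²·Pa⁻¹·m³·T·Wb⁻¹ = (s⁻¹·mol) · (kg⁻²·m⁻⁴·s⁴) · kg² · (kg⁻¹·m·s²) · m³ · (kg·s⁻²·A⁻¹) · (kg⁻¹·m⁻²·s²·A) = kg⁻¹·m⁻²·s⁵·mol.
Left is kg⁻¹·m⁻²·s⁶; right is kg⁻¹·m⁻²·s⁵·mol — different.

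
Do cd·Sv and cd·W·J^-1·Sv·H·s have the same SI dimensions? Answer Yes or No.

Left side:
  Sv = m²·s⁻².
  Combining: cd·Sv = cd · (m²·s⁻²) = m²·s⁻²·cd.
Right side:
  W = J/s (power = energy per time),
      = kg·m²·s⁻³.
  J = N·m (work = force × distance),
      = kg·m²·s⁻².
  So J⁻¹ = kg⁻¹·m⁻²·s².
  Sv = J/kg (equivalent dose = energy per mass),
      = m²·s⁻².
  H = Wb/A (inductance = flux per current),
      = kg·m²·s⁻²·A⁻².
  Combining: cd·W·J⁻¹·Sv·H·s = cd · (kg·m²·s⁻³) · (kg⁻¹·m⁻²·s²) · (m²·s⁻²) · (kg·m²·s⁻²·A⁻²) · s = kg·m⁴·s⁻⁴·A⁻²·cd.
Left is m²·s⁻²·cd; right is kg·m⁴·s⁻⁴·A⁻²·cd — different.

No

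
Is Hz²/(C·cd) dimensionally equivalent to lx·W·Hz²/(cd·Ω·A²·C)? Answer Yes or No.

No

Left side:
  C = s·A.
  So C⁻¹ = s⁻¹·A⁻¹.
  Hz = s⁻¹.
  So Hz² = s⁻².
  Combining: C⁻¹·cd⁻¹·Hz² = (s⁻¹·A⁻¹) · cd⁻¹ · s⁻² = s⁻³·A⁻¹·cd⁻¹.
Right side:
  lx = lm/m² (illuminance = luminous flux per area),
      = m⁻²·cd.
  W = J/s (power = energy per time),
      = kg·m²·s⁻³.
  Ω = V/A (resistance = voltage per current),
      = kg·m²·s⁻³·A⁻².
  So Ω⁻¹ = kg⁻¹·m⁻²·s³·A².
  Hz = 1/s = s⁻¹ (frequency is cycles per second).
  So Hz² = s⁻².
  C = A·s = s·A (charge = current × time).
  So C⁻¹ = s⁻¹·A⁻¹.
  Combining: lx·W·cd⁻¹·Ω⁻¹·Hz²·A⁻²·C⁻¹ = (m⁻²·cd) · (kg·m²·s⁻³) · cd⁻¹ · (kg⁻¹·m⁻²·s³·A²) · s⁻² · A⁻² · (s⁻¹·A⁻¹) = m⁻²·s⁻³·A⁻¹.
Left is s⁻³·A⁻¹·cd⁻¹; right is m⁻²·s⁻³·A⁻¹ — different.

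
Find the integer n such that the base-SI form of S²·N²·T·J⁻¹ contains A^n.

3

S = 1/Ω (conductance is reciprocal resistance),
    = kg⁻¹·m⁻²·s³·A².
So S² = kg⁻²·m⁻⁴·s⁶·A⁴.
N = kg·m/s² = kg·m·s⁻² (force = mass × acceleration).
So N² = kg²·m²·s⁻⁴.
T = Wb/m² (flux density = flux per area),
    = kg·s⁻²·A⁻¹.
J = N·m (work = force × distance),
    = kg·m²·s⁻².
So J⁻¹ = kg⁻¹·m⁻²·s².
Combining: S²·N²·T·J⁻¹ = (kg⁻²·m⁻⁴·s⁶·A⁴) · (kg²·m²·s⁻⁴) · (kg·s⁻²·A⁻¹) · (kg⁻¹·m⁻²·s²) = m⁻⁴·s²·A³.
The exponent of A is 3.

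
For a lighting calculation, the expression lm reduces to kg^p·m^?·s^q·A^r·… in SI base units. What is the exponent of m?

lm = cd·sr = cd (luminous flux; sr is dimensionless).
The exponent of m is 0.

0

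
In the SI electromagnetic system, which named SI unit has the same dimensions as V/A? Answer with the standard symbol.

Ω

V = kg·m²·s⁻³·A⁻¹.
Combining: A⁻¹·V = A⁻¹ · (kg·m²·s⁻³·A⁻¹) = kg·m²·s⁻³·A⁻².
kg·m²·s⁻³·A⁻² is the base-SI form of the ohm.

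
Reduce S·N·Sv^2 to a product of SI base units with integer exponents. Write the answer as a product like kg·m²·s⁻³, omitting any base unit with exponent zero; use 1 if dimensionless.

m³·s⁻³·A²

S = kg⁻¹·m⁻²·s³·A².
N = kg·m·s⁻².
Sv = m²·s⁻².
So Sv² = m⁴·s⁻⁴.
Combining: S·N·Sv² = (kg⁻¹·m⁻²·s³·A²) · (kg·m·s⁻²) · (m⁴·s⁻⁴) = m³·s⁻³·A².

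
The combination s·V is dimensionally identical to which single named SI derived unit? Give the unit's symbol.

Wb

V = W/A (potential = power per current),
    = kg·m²·s⁻³·A⁻¹.
Combining: s·V = s · (kg·m²·s⁻³·A⁻¹) = kg·m²·s⁻²·A⁻¹.
kg·m²·s⁻²·A⁻¹ is the base-SI form of the weber.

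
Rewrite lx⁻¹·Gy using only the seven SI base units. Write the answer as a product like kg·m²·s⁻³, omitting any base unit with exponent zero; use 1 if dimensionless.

lx = lm/m² (illuminance = luminous flux per area),
    = m⁻²·cd.
So lx⁻¹ = m²·cd⁻¹.
Gy = J/kg (absorbed dose = energy per mass),
    = m²·s⁻².
Combining: lx⁻¹·Gy = (m²·cd⁻¹) · (m²·s⁻²) = m⁴·s⁻²·cd⁻¹.

m⁴·s⁻²·cd⁻¹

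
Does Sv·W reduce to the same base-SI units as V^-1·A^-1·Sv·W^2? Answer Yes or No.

Yes

Left side:
  Sv = J/kg (equivalent dose = energy per mass),
      = m²·s⁻².
  W = J/s (power = energy per time),
      = kg·m²·s⁻³.
  Combining: Sv·W = (m²·s⁻²) · (kg·m²·s⁻³) = kg·m⁴·s⁻⁵.
Right side:
  V = W/A (potential = power per current),
      = kg·m²·s⁻³·A⁻¹.
  So V⁻¹ = kg⁻¹·m⁻²·s³·A.
  Sv = J/kg (equivalent dose = energy per mass),
      = m²·s⁻².
  W = J/s (power = energy per time),
      = kg·m²·s⁻³.
  So W² = kg²·m⁴·s⁻⁶.
  Combining: V⁻¹·A⁻¹·Sv·W² = (kg⁻¹·m⁻²·s³·A) · A⁻¹ · (m²·s⁻²) · (kg²·m⁴·s⁻⁶) = kg·m⁴·s⁻⁵.
Both reduce to kg·m⁴·s⁻⁵.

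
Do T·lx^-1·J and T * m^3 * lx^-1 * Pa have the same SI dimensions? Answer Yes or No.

Left side:
  T = Wb/m² (flux density = flux per area),
      = kg·s⁻²·A⁻¹.
  lx = lm/m² (illuminance = luminous flux per area),
      = m⁻²·cd.
  So lx⁻¹ = m²·cd⁻¹.
  J = N·m (work = force × distance),
      = kg·m²·s⁻².
  Combining: T·lx⁻¹·J = (kg·s⁻²·A⁻¹) · (m²·cd⁻¹) · (kg·m²·s⁻²) = kg²·m⁴·s⁻⁴·A⁻¹·cd⁻¹.
Right side:
  T = Wb/m² (flux density = flux per area),
      = kg·s⁻²·A⁻¹.
  lx = lm/m² (illuminance = luminous flux per area),
      = m⁻²·cd.
  So lx⁻¹ = m²·cd⁻¹.
  Pa = N/m² (pressure = force per area),
      = kg·m⁻¹·s⁻².
  Combining: T·m³·lx⁻¹·Pa = (kg·s⁻²·A⁻¹) · m³ · (m²·cd⁻¹) · (kg·m⁻¹·s⁻²) = kg²·m⁴·s⁻⁴·A⁻¹·cd⁻¹.
Both reduce to kg²·m⁴·s⁻⁴·A⁻¹·cd⁻¹.

Yes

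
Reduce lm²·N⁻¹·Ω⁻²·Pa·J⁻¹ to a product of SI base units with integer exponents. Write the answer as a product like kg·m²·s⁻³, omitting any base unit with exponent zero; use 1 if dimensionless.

kg⁻³·m⁻⁸·s⁸·A⁴·cd²

lm = cd·sr = cd (luminous flux; sr is dimensionless).
So lm² = cd².
N = kg·m/s² = kg·m·s⁻² (force = mass × acceleration).
So N⁻¹ = kg⁻¹·m⁻¹·s².
Ω = V/A (resistance = voltage per current),
    = kg·m²·s⁻³·A⁻².
So Ω⁻² = kg⁻²·m⁻⁴·s⁶·A⁴.
Pa = N/m² (pressure = force per area),
    = kg·m⁻¹·s⁻².
J = N·m (work = force × distance),
    = kg·m²·s⁻².
So J⁻¹ = kg⁻¹·m⁻²·s².
Combining: lm²·N⁻¹·Ω⁻²·Pa·J⁻¹ = cd² · (kg⁻¹·m⁻¹·s²) · (kg⁻²·m⁻⁴·s⁶·A⁴) · (kg·m⁻¹·s⁻²) · (kg⁻¹·m⁻²·s²) = kg⁻³·m⁻⁸·s⁸·A⁴·cd².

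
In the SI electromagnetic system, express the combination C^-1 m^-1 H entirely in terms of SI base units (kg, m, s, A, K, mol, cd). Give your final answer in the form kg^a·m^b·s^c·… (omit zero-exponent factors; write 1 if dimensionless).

C = s·A.
So C⁻¹ = s⁻¹·A⁻¹.
H = kg·m²·s⁻²·A⁻².
Combining: C⁻¹·m⁻¹·H = (s⁻¹·A⁻¹) · m⁻¹ · (kg·m²·s⁻²·A⁻²) = kg·m·s⁻³·A⁻³.

kg·m·s⁻³·A⁻³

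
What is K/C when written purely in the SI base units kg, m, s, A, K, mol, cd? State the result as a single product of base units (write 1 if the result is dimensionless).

C = A·s = s·A (charge = current × time).
So C⁻¹ = s⁻¹·A⁻¹.
Combining: C⁻¹·K = (s⁻¹·A⁻¹) · K = s⁻¹·A⁻¹·K.

s⁻¹·A⁻¹·K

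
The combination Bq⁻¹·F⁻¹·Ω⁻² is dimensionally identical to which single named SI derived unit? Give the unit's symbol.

Bq = 1/s = s⁻¹ (activity is decays per second).
So Bq⁻¹ = s.
F = C/V (capacitance = charge per voltage),
    = A·s/(kg·m²·s⁻³·A⁻¹) (substituting C and V),
    = kg⁻¹·m⁻²·s⁴·A².
So F⁻¹ = kg·m²·s⁻⁴·A⁻².
Ω = V/A (resistance = voltage per current),
    = kg·m²·s⁻³·A⁻².
So Ω⁻² = kg⁻²·m⁻⁴·s⁶·A⁴.
Combining: Bq⁻¹·F⁻¹·Ω⁻² = s · (kg·m²·s⁻⁴·A⁻²) · (kg⁻²·m⁻⁴·s⁶·A⁴) = kg⁻¹·m⁻²·s³·A².
kg⁻¹·m⁻²·s³·A² is the base-SI form of the siemens.

S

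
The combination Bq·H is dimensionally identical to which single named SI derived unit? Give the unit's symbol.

Bq = 1/s = s⁻¹ (activity is decays per second).
H = Wb/A (inductance = flux per current),
    = kg·m²·s⁻²·A⁻².
Combining: Bq·H = s⁻¹ · (kg·m²·s⁻²·A⁻²) = kg·m²·s⁻³·A⁻².
kg·m²·s⁻³·A⁻² is the base-SI form of the ohm.

Ω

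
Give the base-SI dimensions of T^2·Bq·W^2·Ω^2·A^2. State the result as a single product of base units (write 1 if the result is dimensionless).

T = Wb/m² (flux density = flux per area),
    = kg·s⁻²·A⁻¹.
So T² = kg²·s⁻⁴·A⁻².
Bq = 1/s = s⁻¹ (activity is decays per second).
W = J/s (power = energy per time),
    = kg·m²·s⁻³.
So W² = kg²·m⁴·s⁻⁶.
Ω = V/A (resistance = voltage per current),
    = kg·m²·s⁻³·A⁻².
So Ω² = kg²·m⁴·s⁻⁶·A⁻⁴.
Combining: T²·Bq·W²·Ω²·A² = (kg²·s⁻⁴·A⁻²) · s⁻¹ · (kg²·m⁴·s⁻⁶) · (kg²·m⁴·s⁻⁶·A⁻⁴) · A² = kg⁶·m⁸·s⁻¹⁷·A⁻⁴.

kg⁶·m⁸·s⁻¹⁷·A⁻⁴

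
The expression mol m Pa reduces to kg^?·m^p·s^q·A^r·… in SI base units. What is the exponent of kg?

1

Pa = N/m² (pressure = force per area),
    = kg·m⁻¹·s⁻².
Combining: mol·m·Pa = mol · m · (kg·m⁻¹·s⁻²) = kg·s⁻²·mol.
The exponent of kg is 1.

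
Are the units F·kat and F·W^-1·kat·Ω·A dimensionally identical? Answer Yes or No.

No

Left side:
  F = kg⁻¹·m⁻²·s⁴·A².
  kat = s⁻¹·mol.
  Combining: F·kat = (kg⁻¹·m⁻²·s⁴·A²) · (s⁻¹·mol) = kg⁻¹·m⁻²·s³·A²·mol.
Right side:
  F = C/V (capacitance = charge per voltage),
      = A·s/(kg·m²·s⁻³·A⁻¹) (substituting C and V),
      = kg⁻¹·m⁻²·s⁴·A².
  W = J/s (power = energy per time),
      = kg·m²·s⁻³.
  So W⁻¹ = kg⁻¹·m⁻²·s³.
  kat = mol/s = s⁻¹·mol (catalytic activity).
  Ω = V/A (resistance = voltage per current),
      = kg·m²·s⁻³·A⁻².
  Combining: F·W⁻¹·kat·Ω·A = (kg⁻¹·m⁻²·s⁴·A²) · (kg⁻¹·m⁻²·s³) · (s⁻¹·mol) · (kg·m²·s⁻³·A⁻²) · A = kg⁻¹·m⁻²·s³·A·mol.
Left is kg⁻¹·m⁻²·s³·A²·mol; right is kg⁻¹·m⁻²·s³·A·mol — different.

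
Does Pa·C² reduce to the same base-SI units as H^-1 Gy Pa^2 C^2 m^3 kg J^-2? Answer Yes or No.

No

Left side:
  Pa = kg·m⁻¹·s⁻².
  C = s·A.
  So C² = s²·A².
  Combining: Pa·C² = (kg·m⁻¹·s⁻²) · (s²·A²) = kg·m⁻¹·A².
Right side:
  H = Wb/A (inductance = flux per current),
      = kg·m²·s⁻²·A⁻².
  So H⁻¹ = kg⁻¹·m⁻²·s²·A².
  Gy = J/kg (absorbed dose = energy per mass),
      = m²·s⁻².
  Pa = N/m² (pressure = force per area),
      = kg·m⁻¹·s⁻².
  So Pa² = kg²·m⁻²·s⁻⁴.
  C = A·s = s·A (charge = current × time).
  So C² = s²·A².
  J = N·m (work = force × distance),
      = kg·m²·s⁻².
  So J⁻² = kg⁻²·m⁻⁴·s⁴.
  Combining: H⁻¹·Gy·Pa²·C²·m³·kg·J⁻² = (kg⁻¹·m⁻²·s²·A²) · (m²·s⁻²) · (kg²·m⁻²·s⁻⁴) · (s²·A²) · m³ · kg · (kg⁻²·m⁻⁴·s⁴) = m⁻³·s²·A⁴.
Left is kg·m⁻¹·A²; right is m⁻³·s²·A⁴ — different.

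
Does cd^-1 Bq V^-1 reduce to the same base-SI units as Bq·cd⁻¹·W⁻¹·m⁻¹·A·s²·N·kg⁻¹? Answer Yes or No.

Yes

Left side:
  Bq = 1/s = s⁻¹ (activity is decays per second).
  V = W/A (potential = power per current),
      = kg·m²·s⁻³·A⁻¹.
  So V⁻¹ = kg⁻¹·m⁻²·s³·A.
  Combining: cd⁻¹·Bq·V⁻¹ = cd⁻¹ · s⁻¹ · (kg⁻¹·m⁻²·s³·A) = kg⁻¹·m⁻²·s²·A·cd⁻¹.
Right side:
  Bq = 1/s = s⁻¹ (activity is decays per second).
  W = J/s (power = energy per time),
      = kg·m²·s⁻³.
  So W⁻¹ = kg⁻¹·m⁻²·s³.
  N = kg·m/s² = kg·m·s⁻² (force = mass × acceleration).
  Combining: Bq·cd⁻¹·W⁻¹·m⁻¹·A·s²·N·kg⁻¹ = s⁻¹ · cd⁻¹ · (kg⁻¹·m⁻²·s³) · m⁻¹ · A · s² · (kg·m·s⁻²) · kg⁻¹ = kg⁻¹·m⁻²·s²·A·cd⁻¹.
Both reduce to kg⁻¹·m⁻²·s²·A·cd⁻¹.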